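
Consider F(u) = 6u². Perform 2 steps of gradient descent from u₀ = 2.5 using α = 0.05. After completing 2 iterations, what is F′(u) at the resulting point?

4.8

F′(u) = 12u
Step 1: F′(2.5) = 30; u₁ = 2.5 − 0.05·30 = 1
Step 2: F′(1) = 12; u₂ = 1 − 0.05·12 = 0.4
F′(u) at (0.4) = 4.8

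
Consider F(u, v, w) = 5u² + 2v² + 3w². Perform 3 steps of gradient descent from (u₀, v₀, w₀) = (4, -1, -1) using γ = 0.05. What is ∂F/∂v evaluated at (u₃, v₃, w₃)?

-2.048

∇F = (10u, 4v, 6w)
(u₁, v₁, w₁) = (4, -1, -1) − 0.05·(40, -4, -6) = (2, -0.8, -0.7)
(u₂, v₂, w₂) = (2, -0.8, -0.7) − 0.05·(20, -3.2, -4.2) = (1, -0.64, -0.49)
(u₃, v₃, w₃) = (1, -0.64, -0.49) − 0.05·(10, -2.56, -2.94) = (0.5, -0.512, -0.343)
∂F/∂v at (0.5, -0.512, -0.343) = -2.048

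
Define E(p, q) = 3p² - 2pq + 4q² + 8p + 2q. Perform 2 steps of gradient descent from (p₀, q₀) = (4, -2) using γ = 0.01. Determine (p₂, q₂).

(3.306, -1.5848)

∇E = (6p - 2q + 8, -2p + 8q + 2)
(p₁, q₁) = (4, -2) − 0.01·(36, -22) = (3.64, -1.78)
(p₂, q₂) = (3.64, -1.78) − 0.01·(33.4, -19.52) = (3.306, -1.5848)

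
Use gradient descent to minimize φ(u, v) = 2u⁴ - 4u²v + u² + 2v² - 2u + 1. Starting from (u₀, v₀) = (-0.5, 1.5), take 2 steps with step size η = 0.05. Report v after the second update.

1.072

∇φ = (8u³ - 8uv + 2u - 2, -4u² + 4v)
(u₁, v₁) = (-0.5, 1.5) − 0.05·(2, 5) = (-0.6, 1.25)
(u₂, v₂) = (-0.6, 1.25) − 0.05·(1.072, 3.56) = (-0.6536, 1.072)
v = 1.072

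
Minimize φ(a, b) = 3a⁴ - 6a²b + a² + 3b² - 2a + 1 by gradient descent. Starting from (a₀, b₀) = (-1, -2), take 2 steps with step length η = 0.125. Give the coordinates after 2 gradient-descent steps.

(-91.25, 12.0625)

∇φ = (12a³ - 12ab + 2a - 2, -6a² + 6b)
(a₁, b₁) = (-1, -2) − 0.125·(-40, -18) = (4, 0.25)
(a₂, b₂) = (4, 0.25) − 0.125·(762, -94.5) = (-91.25, 12.0625)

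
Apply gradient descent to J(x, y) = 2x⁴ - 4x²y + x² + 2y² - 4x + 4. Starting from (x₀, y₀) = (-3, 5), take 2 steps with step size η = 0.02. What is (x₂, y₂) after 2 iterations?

∇J = (8x³ - 8xy + 2x - 4, -4x² + 4y)
Step 1: at (-3, 5), ∇J = (-106, -16) → (-3, 5) − 0.02·(-106, -16) = (-0.88, 5.32)
Step 2: at (-0.88, 5.32), ∇J = (26.241024, 18.1824) → (-0.88, 5.32) − 0.02·(26.241024, 18.1824) = (-1.40482048, 4.956352)

(-1.40482048, 4.956352)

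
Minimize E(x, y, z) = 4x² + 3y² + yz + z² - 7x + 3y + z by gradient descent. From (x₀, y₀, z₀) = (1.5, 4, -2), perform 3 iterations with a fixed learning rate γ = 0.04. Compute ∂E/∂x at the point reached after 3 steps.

1.57216

∇E = (8x - 7, 6y + z + 3, y + 2z + 1)
Step 1: at (1.5, 4, -2), ∇E = (5, 25, 1) → (1.5, 4, -2) − 0.04·(5, 25, 1) = (1.3, 3, -2.04)
Step 2: at (1.3, 3, -2.04), ∇E = (3.4, 18.96, -0.08) → (1.3, 3, -2.04) − 0.04·(3.4, 18.96, -0.08) = (1.164, 2.2416, -2.0368)
Step 3: at (1.164, 2.2416, -2.0368), ∇E = (2.312, 14.4128, -0.832) → (1.164, 2.2416, -2.0368) − 0.04·(2.312, 14.4128, -0.832) = (1.07152, 1.665088, -2.00352)
∂E/∂x at (1.07152, 1.665088, -2.00352) = 1.57216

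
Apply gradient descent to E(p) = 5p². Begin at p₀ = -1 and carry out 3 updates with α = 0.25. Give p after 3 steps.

3.375

E′(p) = 10p
p₁ = -1 − 0.25·(-10) = 1.5
p₂ = 1.5 − 0.25·15 = -2.25
p₃ = -2.25 − 0.25·(-22.5) = 3.375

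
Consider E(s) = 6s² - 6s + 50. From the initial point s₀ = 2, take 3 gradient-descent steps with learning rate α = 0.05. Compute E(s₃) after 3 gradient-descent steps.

48.555296

E′(s) = 12s - 6
s₁ = 2 − 0.05·18 = 1.1
s₂ = 1.1 − 0.05·7.2 = 0.74
s₃ = 0.74 − 0.05·2.88 = 0.596
E(0.596) = 48.555296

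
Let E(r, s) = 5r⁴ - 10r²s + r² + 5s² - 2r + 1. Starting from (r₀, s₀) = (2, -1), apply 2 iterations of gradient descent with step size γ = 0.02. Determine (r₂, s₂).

∇E = (20r³ - 20rs + 2r - 2, -10r² + 10s)
(r₁, s₁) = (2, -1) − 0.02·(202, -50) = (-2.04, 0)
(r₂, s₂) = (-2.04, 0) − 0.02·(-175.87328, -41.616) = (1.4774656, 0.83232)

(1.4774656, 0.83232)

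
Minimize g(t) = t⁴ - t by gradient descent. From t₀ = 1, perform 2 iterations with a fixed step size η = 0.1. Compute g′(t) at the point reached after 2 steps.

g′(t) = 4t³ - 1
t₁ = 1 − 0.1·3 = 0.7
t₂ = 0.7 − 0.1·0.372 = 0.6628
g′(t) at (0.6628) = 0.164682340608

0.164682340608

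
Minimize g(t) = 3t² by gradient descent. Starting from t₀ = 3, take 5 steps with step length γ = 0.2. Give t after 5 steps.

g′(t) = 6t
t₁ = 3 − 0.2·18 = -0.6
t₂ = -0.6 − 0.2·(-3.6) = 0.12
t₃ = 0.12 − 0.2·0.72 = -0.024
t₄ = -0.024 − 0.2·(-0.144) = 0.0048
t₅ = 0.0048 − 0.2·0.0288 = -0.00096

-0.00096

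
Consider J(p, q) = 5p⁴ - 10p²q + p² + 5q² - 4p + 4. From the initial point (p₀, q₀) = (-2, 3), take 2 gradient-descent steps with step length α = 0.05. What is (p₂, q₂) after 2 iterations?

∇J = (20p³ - 20pq + 2p - 4, -10p² + 10q)
(p₁, q₁) = (-2, 3) − 0.05·(-48, -10) = (0.4, 3.5)
(p₂, q₂) = (0.4, 3.5) − 0.05·(-29.92, 33.4) = (1.896, 1.83)

(1.896, 1.83)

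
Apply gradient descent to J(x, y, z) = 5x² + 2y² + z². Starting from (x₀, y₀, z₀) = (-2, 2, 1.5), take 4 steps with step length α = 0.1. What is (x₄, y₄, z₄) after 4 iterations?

(0, 0.2592, 0.6144)

∇J = (10x, 4y, 2z)
(x₁, y₁, z₁) = (-2, 2, 1.5) − 0.1·(-20, 8, 3) = (0, 1.2, 1.2)
(x₂, y₂, z₂) = (0, 1.2, 1.2) − 0.1·(0, 4.8, 2.4) = (0, 0.72, 0.96)
(x₃, y₃, z₃) = (0, 0.72, 0.96) − 0.1·(0, 2.88, 1.92) = (0, 0.432, 0.768)
(x₄, y₄, z₄) = (0, 0.432, 0.768) − 0.1·(0, 1.728, 1.536) = (0, 0.2592, 0.6144)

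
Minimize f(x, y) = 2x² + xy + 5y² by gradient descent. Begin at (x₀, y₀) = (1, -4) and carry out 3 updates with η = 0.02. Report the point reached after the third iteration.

(0.957568, -2.096488)

∇f = (4x + y, x + 10y)
Step 1: at (1, -4), ∇f = (0, -39) → (1, -4) − 0.02·(0, -39) = (1, -3.22)
Step 2: at (1, -3.22), ∇f = (0.78, -31.2) → (1, -3.22) − 0.02·(0.78, -31.2) = (0.9844, -2.596)
Step 3: at (0.9844, -2.596), ∇f = (1.3416, -24.9756) → (0.9844, -2.596) − 0.02·(1.3416, -24.9756) = (0.957568, -2.096488)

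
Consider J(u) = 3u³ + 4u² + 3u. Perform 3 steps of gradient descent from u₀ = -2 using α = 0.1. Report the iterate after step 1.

-4.3

J′(u) = 9u² + 8u + 3
Step 1: J′(-2) = 23; u₁ = -2 − 0.1·23 = -4.3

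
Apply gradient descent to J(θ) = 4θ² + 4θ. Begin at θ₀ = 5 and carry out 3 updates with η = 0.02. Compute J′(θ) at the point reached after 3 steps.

J′(θ) = 8θ + 4
θ₁ = 5 − 0.02·44 = 4.12
θ₂ = 4.12 − 0.02·36.96 = 3.3808
θ₃ = 3.3808 − 0.02·31.0464 = 2.759872
J′(θ) at (2.759872) = 26.078976

26.078976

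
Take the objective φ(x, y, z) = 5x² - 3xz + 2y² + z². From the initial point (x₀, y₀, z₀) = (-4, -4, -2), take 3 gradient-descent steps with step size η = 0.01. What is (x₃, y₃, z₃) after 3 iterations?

∇φ = (10x - 3z, 4y, -3x + 2z)
Step 1: at (-4, -4, -2), ∇φ = (-34, -16, 8) → (-4, -4, -2) − 0.01·(-34, -16, 8) = (-3.66, -3.84, -2.08)
Step 2: at (-3.66, -3.84, -2.08), ∇φ = (-30.36, -15.36, 6.82) → (-3.66, -3.84, -2.08) − 0.01·(-30.36, -15.36, 6.82) = (-3.3564, -3.6864, -2.1482)
Step 3: at (-3.3564, -3.6864, -2.1482), ∇φ = (-27.1194, -14.7456, 5.7728) → (-3.3564, -3.6864, -2.1482) − 0.01·(-27.1194, -14.7456, 5.7728) = (-3.085206, -3.538944, -2.205928)

(-3.085206, -3.538944, -2.205928)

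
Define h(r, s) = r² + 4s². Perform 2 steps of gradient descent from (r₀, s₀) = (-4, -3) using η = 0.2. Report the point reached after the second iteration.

∇h = (2r, 8s)
Step 1: at (-4, -3), ∇h = (-8, -24) → (-4, -3) − 0.2·(-8, -24) = (-2.4, 1.8)
Step 2: at (-2.4, 1.8), ∇h = (-4.8, 14.4) → (-2.4, 1.8) − 0.2·(-4.8, 14.4) = (-1.44, -1.08)

(-1.44, -1.08)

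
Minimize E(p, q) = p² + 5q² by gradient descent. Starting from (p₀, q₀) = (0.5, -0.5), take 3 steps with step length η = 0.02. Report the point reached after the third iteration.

∇E = (2p, 10q)
Step 1: at (0.5, -0.5), ∇E = (1, -5) → (0.5, -0.5) − 0.02·(1, -5) = (0.48, -0.4)
Step 2: at (0.48, -0.4), ∇E = (0.96, -4) → (0.48, -0.4) − 0.02·(0.96, -4) = (0.4608, -0.32)
Step 3: at (0.4608, -0.32), ∇E = (0.9216, -3.2) → (0.4608, -0.32) − 0.02·(0.9216, -3.2) = (0.442368, -0.256)

(0.442368, -0.256)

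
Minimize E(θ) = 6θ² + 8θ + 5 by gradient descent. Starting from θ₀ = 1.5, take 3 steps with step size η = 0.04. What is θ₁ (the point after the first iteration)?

0.46

E′(θ) = 12θ + 8
Step 1: E′(1.5) = 26; θ₁ = 1.5 − 0.04·26 = 0.46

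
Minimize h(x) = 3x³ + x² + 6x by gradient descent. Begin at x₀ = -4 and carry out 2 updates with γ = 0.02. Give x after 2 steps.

h′(x) = 9x² + 2x + 6
x₁ = -4 − 0.02·142 = -6.84
x₂ = -6.84 − 0.02·413.3904 = -15.107808

-15.107808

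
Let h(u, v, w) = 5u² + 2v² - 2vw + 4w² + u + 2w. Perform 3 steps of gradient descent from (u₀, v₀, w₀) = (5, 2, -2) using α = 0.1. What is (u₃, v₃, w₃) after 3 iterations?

∇h = (10u + 1, 4v - 2w, -2v + 8w + 2)
(u₁, v₁, w₁) = (5, 2, -2) − 0.1·(51, 12, -18) = (-0.1, 0.8, -0.2)
(u₂, v₂, w₂) = (-0.1, 0.8, -0.2) − 0.1·(0, 3.6, -1.2) = (-0.1, 0.44, -0.08)
(u₃, v₃, w₃) = (-0.1, 0.44, -0.08) − 0.1·(0, 1.92, 0.48) = (-0.1, 0.248, -0.128)

(-0.1, 0.248, -0.128)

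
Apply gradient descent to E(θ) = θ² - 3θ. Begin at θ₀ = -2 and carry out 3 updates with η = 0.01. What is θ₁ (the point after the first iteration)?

E′(θ) = 2θ - 3
θ₁ = -2 − 0.01·(-7) = -1.93

-1.93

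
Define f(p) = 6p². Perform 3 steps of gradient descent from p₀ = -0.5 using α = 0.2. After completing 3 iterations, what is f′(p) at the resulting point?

16.464

f′(p) = 12p
Step 1: f′(-0.5) = -6; p₁ = -0.5 − 0.2·(-6) = 0.7
Step 2: f′(0.7) = 8.4; p₂ = 0.7 − 0.2·8.4 = -0.98
Step 3: f′(-0.98) = -11.76; p₃ = -0.98 − 0.2·(-11.76) = 1.372
f′(p) at (1.372) = 16.464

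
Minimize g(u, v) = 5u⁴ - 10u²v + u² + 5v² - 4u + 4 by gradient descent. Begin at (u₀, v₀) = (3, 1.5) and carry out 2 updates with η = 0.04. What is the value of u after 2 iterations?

2675.4292096

∇g = (20u³ - 20uv + 2u - 4, -10u² + 10v)
Step 1: at (3, 1.5), ∇g = (452, -75) → (3, 1.5) − 0.04·(452, -75) = (-15.08, 4.5)
Step 2: at (-15.08, 4.5), ∇g = (-67262.73024, -2229.064) → (-15.08, 4.5) − 0.04·(-67262.73024, -2229.064) = (2675.4292096, 93.66256)
u = 2675.4292096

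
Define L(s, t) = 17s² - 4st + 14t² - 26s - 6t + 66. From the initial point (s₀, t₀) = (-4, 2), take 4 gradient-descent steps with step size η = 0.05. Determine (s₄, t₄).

∇L = (34s - 4t - 26, -4s + 28t - 6)
Step 1: at (-4, 2), ∇L = (-170, 66) → (-4, 2) − 0.05·(-170, 66) = (4.5, -1.3)
Step 2: at (4.5, -1.3), ∇L = (132.2, -60.4) → (4.5, -1.3) − 0.05·(132.2, -60.4) = (-2.11, 1.72)
Step 3: at (-2.11, 1.72), ∇L = (-104.62, 50.6) → (-2.11, 1.72) − 0.05·(-104.62, 50.6) = (3.121, -0.81)
Step 4: at (3.121, -0.81), ∇L = (83.354, -41.164) → (3.121, -0.81) − 0.05·(83.354, -41.164) = (-1.0467, 1.2482)

(-1.0467, 1.2482)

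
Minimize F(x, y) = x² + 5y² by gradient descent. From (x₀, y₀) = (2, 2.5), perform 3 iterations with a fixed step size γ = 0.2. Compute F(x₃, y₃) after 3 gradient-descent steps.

31.436624

∇F = (2x, 10y)
(x₁, y₁) = (2, 2.5) − 0.2·(4, 25) = (1.2, -2.5)
(x₂, y₂) = (1.2, -2.5) − 0.2·(2.4, -25) = (0.72, 2.5)
(x₃, y₃) = (0.72, 2.5) − 0.2·(1.44, 25) = (0.432, -2.5)
F(0.432, -2.5) = 31.436624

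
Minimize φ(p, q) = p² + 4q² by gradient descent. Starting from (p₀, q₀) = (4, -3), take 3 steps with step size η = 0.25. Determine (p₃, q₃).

∇φ = (2p, 8q)
Step 1: at (4, -3), ∇φ = (8, -24) → (4, -3) − 0.25·(8, -24) = (2, 3)
Step 2: at (2, 3), ∇φ = (4, 24) → (2, 3) − 0.25·(4, 24) = (1, -3)
Step 3: at (1, -3), ∇φ = (2, -24) → (1, -3) − 0.25·(2, -24) = (0.5, 3)

(0.5, 3)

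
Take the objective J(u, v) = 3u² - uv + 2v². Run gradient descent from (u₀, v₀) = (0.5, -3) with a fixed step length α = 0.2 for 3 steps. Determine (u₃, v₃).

∇J = (6u - v, -u + 4v)
Step 1: at (0.5, -3), ∇J = (6, -12.5) → (0.5, -3) − 0.2·(6, -12.5) = (-0.7, -0.5)
Step 2: at (-0.7, -0.5), ∇J = (-3.7, -1.3) → (-0.7, -0.5) − 0.2·(-3.7, -1.3) = (0.04, -0.24)
Step 3: at (0.04, -0.24), ∇J = (0.48, -1) → (0.04, -0.24) − 0.2·(0.48, -1) = (-0.056, -0.04)

(-0.056, -0.04)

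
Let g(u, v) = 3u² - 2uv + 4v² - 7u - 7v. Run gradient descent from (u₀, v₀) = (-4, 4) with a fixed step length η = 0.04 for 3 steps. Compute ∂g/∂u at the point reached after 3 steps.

-13.542336

∇g = (6u - 2v - 7, -2u + 8v - 7)
Step 1: at (-4, 4), ∇g = (-39, 33) → (-4, 4) − 0.04·(-39, 33) = (-2.44, 2.68)
Step 2: at (-2.44, 2.68), ∇g = (-27, 19.32) → (-2.44, 2.68) − 0.04·(-27, 19.32) = (-1.36, 1.9072)
Step 3: at (-1.36, 1.9072), ∇g = (-18.9744, 10.9776) → (-1.36, 1.9072) − 0.04·(-18.9744, 10.9776) = (-0.601024, 1.468096)
∂g/∂u at (-0.601024, 1.468096) = -13.542336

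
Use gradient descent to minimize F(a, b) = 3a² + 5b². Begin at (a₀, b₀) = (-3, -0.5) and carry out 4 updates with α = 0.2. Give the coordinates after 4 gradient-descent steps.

(-0.0048, -0.5)

∇F = (6a, 10b)
(a₁, b₁) = (-3, -0.5) − 0.2·(-18, -5) = (0.6, 0.5)
(a₂, b₂) = (0.6, 0.5) − 0.2·(3.6, 5) = (-0.12, -0.5)
(a₃, b₃) = (-0.12, -0.5) − 0.2·(-0.72, -5) = (0.024, 0.5)
(a₄, b₄) = (0.024, 0.5) − 0.2·(0.144, 5) = (-0.0048, -0.5)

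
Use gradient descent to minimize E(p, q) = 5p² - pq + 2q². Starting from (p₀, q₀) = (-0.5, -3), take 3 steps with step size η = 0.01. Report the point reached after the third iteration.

∇E = (10p - q, -p + 4q)
(p₁, q₁) = (-0.5, -3) − 0.01·(-2, -11.5) = (-0.48, -2.885)
(p₂, q₂) = (-0.48, -2.885) − 0.01·(-1.915, -11.06) = (-0.46085, -2.7744)
(p₃, q₃) = (-0.46085, -2.7744) − 0.01·(-1.8341, -10.63675) = (-0.442509, -2.6680325)

(-0.442509, -2.6680325)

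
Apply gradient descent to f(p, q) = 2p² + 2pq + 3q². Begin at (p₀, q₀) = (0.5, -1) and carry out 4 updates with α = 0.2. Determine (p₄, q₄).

(0.02, -0.04)

∇f = (4p + 2q, 2p + 6q)
Step 1: at (0.5, -1), ∇f = (0, -5) → (0.5, -1) − 0.2·(0, -5) = (0.5, 0)
Step 2: at (0.5, 0), ∇f = (2, 1) → (0.5, 0) − 0.2·(2, 1) = (0.1, -0.2)
Step 3: at (0.1, -0.2), ∇f = (0, -1) → (0.1, -0.2) − 0.2·(0, -1) = (0.1, 0)
Step 4: at (0.1, 0), ∇f = (0.4, 0.2) → (0.1, 0) − 0.2·(0.4, 0.2) = (0.02, -0.04)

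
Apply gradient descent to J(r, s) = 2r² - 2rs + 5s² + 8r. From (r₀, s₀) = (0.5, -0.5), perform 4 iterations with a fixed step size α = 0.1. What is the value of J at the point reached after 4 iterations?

∇J = (4r - 2s + 8, -2r + 10s)
Step 1: at (0.5, -0.5), ∇J = (11, -6) → (0.5, -0.5) − 0.1·(11, -6) = (-0.6, 0.1)
Step 2: at (-0.6, 0.1), ∇J = (5.4, 2.2) → (-0.6, 0.1) − 0.1·(5.4, 2.2) = (-1.14, -0.12)
Step 3: at (-1.14, -0.12), ∇J = (3.68, 1.08) → (-1.14, -0.12) − 0.1·(3.68, 1.08) = (-1.508, -0.228)
Step 4: at (-1.508, -0.228), ∇J = (2.424, 0.736) → (-1.508, -0.228) − 0.1·(2.424, 0.736) = (-1.7504, -0.3016)
J(-1.7504, -0.3016) = -8.47642816

-8.47642816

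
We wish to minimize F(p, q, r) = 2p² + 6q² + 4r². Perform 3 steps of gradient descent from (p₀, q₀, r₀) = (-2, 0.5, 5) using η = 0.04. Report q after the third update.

∇F = (4p, 12q, 8r)
Step 1: at (-2, 0.5, 5), ∇F = (-8, 6, 40) → (-2, 0.5, 5) − 0.04·(-8, 6, 40) = (-1.68, 0.26, 3.4)
Step 2: at (-1.68, 0.26, 3.4), ∇F = (-6.72, 3.12, 27.2) → (-1.68, 0.26, 3.4) − 0.04·(-6.72, 3.12, 27.2) = (-1.4112, 0.1352, 2.312)
Step 3: at (-1.4112, 0.1352, 2.312), ∇F = (-5.6448, 1.6224, 18.496) → (-1.4112, 0.1352, 2.312) − 0.04·(-5.6448, 1.6224, 18.496) = (-1.185408, 0.070304, 1.57216)
q = 0.070304

0.070304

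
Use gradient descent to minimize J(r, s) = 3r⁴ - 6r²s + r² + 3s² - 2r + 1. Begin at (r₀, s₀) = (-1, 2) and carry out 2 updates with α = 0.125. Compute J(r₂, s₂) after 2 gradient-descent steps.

6298.04296875

∇J = (12r³ - 12rs + 2r - 2, -6r² + 6s)
(r₁, s₁) = (-1, 2) − 0.125·(8, 6) = (-2, 1.25)
(r₂, s₂) = (-2, 1.25) − 0.125·(-72, -16.5) = (7, 3.3125)
J(7, 3.3125) = 6298.04296875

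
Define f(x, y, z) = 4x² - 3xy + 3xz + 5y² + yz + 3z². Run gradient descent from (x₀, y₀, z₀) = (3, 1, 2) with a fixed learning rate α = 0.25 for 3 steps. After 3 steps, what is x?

-11.671875

∇f = (8x - 3y + 3z, -3x + 10y + z, 3x + y + 6z)
Step 1: at (3, 1, 2), ∇f = (27, 3, 22) → (3, 1, 2) − 0.25·(27, 3, 22) = (-3.75, 0.25, -3.5)
Step 2: at (-3.75, 0.25, -3.5), ∇f = (-41.25, 10.25, -32) → (-3.75, 0.25, -3.5) − 0.25·(-41.25, 10.25, -32) = (6.5625, -2.3125, 4.5)
Step 3: at (6.5625, -2.3125, 4.5), ∇f = (72.9375, -38.3125, 44.375) → (6.5625, -2.3125, 4.5) − 0.25·(72.9375, -38.3125, 44.375) = (-11.671875, 7.265625, -6.59375)
x = -11.671875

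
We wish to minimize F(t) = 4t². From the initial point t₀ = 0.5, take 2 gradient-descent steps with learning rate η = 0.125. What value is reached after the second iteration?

F′(t) = 8t
t₁ = 0.5 − 0.125·4 = 0
t₂ = 0 − 0.125·0 = 0

0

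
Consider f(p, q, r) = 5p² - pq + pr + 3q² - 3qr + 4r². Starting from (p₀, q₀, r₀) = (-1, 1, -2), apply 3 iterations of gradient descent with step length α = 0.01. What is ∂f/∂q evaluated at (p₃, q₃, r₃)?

8.962341

∇f = (10p - q + r, -p + 6q - 3r, p - 3q + 8r)
Step 1: at (-1, 1, -2), ∇f = (-13, 13, -20) → (-1, 1, -2) − 0.01·(-13, 13, -20) = (-0.87, 0.87, -1.8)
Step 2: at (-0.87, 0.87, -1.8), ∇f = (-11.37, 11.49, -17.88) → (-0.87, 0.87, -1.8) − 0.01·(-11.37, 11.49, -17.88) = (-0.7563, 0.7551, -1.6212)
Step 3: at (-0.7563, 0.7551, -1.6212), ∇f = (-9.9393, 10.1505, -15.9912) → (-0.7563, 0.7551, -1.6212) − 0.01·(-9.9393, 10.1505, -15.9912) = (-0.656907, 0.653595, -1.461288)
∂f/∂q at (-0.656907, 0.653595, -1.461288) = 8.962341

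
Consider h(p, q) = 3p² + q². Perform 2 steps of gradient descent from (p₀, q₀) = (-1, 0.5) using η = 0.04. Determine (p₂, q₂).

∇h = (6p, 2q)
(p₁, q₁) = (-1, 0.5) − 0.04·(-6, 1) = (-0.76, 0.46)
(p₂, q₂) = (-0.76, 0.46) − 0.04·(-4.56, 0.92) = (-0.5776, 0.4232)

(-0.5776, 0.4232)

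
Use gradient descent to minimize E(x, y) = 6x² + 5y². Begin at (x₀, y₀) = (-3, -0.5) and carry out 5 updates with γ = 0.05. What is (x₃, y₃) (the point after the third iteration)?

(-0.192, -0.0625)

∇E = (12x, 10y)
(x₁, y₁) = (-3, -0.5) − 0.05·(-36, -5) = (-1.2, -0.25)
(x₂, y₂) = (-1.2, -0.25) − 0.05·(-14.4, -2.5) = (-0.48, -0.125)
(x₃, y₃) = (-0.48, -0.125) − 0.05·(-5.76, -1.25) = (-0.192, -0.0625)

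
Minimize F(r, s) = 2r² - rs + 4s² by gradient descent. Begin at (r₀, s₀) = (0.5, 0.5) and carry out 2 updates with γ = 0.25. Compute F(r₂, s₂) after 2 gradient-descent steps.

0.7158203125

∇F = (4r - s, -r + 8s)
(r₁, s₁) = (0.5, 0.5) − 0.25·(1.5, 3.5) = (0.125, -0.375)
(r₂, s₂) = (0.125, -0.375) − 0.25·(0.875, -3.125) = (-0.09375, 0.40625)
F(-0.09375, 0.40625) = 0.7158203125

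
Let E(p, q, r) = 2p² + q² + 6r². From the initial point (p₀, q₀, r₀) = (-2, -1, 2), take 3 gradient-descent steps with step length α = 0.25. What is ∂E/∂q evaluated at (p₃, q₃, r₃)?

∇E = (4p, 2q, 12r)
Step 1: at (-2, -1, 2), ∇E = (-8, -2, 24) → (-2, -1, 2) − 0.25·(-8, -2, 24) = (0, -0.5, -4)
Step 2: at (0, -0.5, -4), ∇E = (0, -1, -48) → (0, -0.5, -4) − 0.25·(0, -1, -48) = (0, -0.25, 8)
Step 3: at (0, -0.25, 8), ∇E = (0, -0.5, 96) → (0, -0.25, 8) − 0.25·(0, -0.5, 96) = (0, -0.125, -16)
∂E/∂q at (0, -0.125, -16) = -0.25

-0.25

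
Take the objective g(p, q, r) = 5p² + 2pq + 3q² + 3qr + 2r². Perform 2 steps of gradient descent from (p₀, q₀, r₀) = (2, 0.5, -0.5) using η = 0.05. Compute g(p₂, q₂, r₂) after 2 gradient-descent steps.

∇g = (10p + 2q, 2p + 6q + 3r, 3q + 4r)
(p₁, q₁, r₁) = (2, 0.5, -0.5) − 0.05·(21, 5.5, -0.5) = (0.95, 0.225, -0.475)
(p₂, q₂, r₂) = (0.95, 0.225, -0.475) − 0.05·(9.95, 1.825, -1.225) = (0.4525, 0.13375, -0.41375)
g(0.4525, 0.13375, -0.41375) = 1.374853125

1.374853125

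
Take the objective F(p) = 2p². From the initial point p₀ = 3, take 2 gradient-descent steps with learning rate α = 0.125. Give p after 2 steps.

F′(p) = 4p
p₁ = 3 − 0.125·12 = 1.5
p₂ = 1.5 − 0.125·6 = 0.75

0.75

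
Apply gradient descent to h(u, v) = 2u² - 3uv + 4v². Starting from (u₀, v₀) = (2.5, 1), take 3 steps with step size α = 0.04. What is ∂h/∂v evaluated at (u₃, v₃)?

1.64608

∇h = (4u - 3v, -3u + 8v)
(u₁, v₁) = (2.5, 1) − 0.04·(7, 0.5) = (2.22, 0.98)
(u₂, v₂) = (2.22, 0.98) − 0.04·(5.94, 1.18) = (1.9824, 0.9328)
(u₃, v₃) = (1.9824, 0.9328) − 0.04·(5.1312, 1.5152) = (1.777152, 0.872192)
∂h/∂v at (1.777152, 0.872192) = 1.64608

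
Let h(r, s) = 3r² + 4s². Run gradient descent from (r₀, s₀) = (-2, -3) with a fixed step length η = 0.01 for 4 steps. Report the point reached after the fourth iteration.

∇h = (6r, 8s)
(r₁, s₁) = (-2, -3) − 0.01·(-12, -24) = (-1.88, -2.76)
(r₂, s₂) = (-1.88, -2.76) − 0.01·(-11.28, -22.08) = (-1.7672, -2.5392)
(r₃, s₃) = (-1.7672, -2.5392) − 0.01·(-10.6032, -20.3136) = (-1.661168, -2.336064)
(r₄, s₄) = (-1.661168, -2.336064) − 0.01·(-9.967008, -18.688512) = (-1.56149792, -2.14917888)

(-1.56149792, -2.14917888)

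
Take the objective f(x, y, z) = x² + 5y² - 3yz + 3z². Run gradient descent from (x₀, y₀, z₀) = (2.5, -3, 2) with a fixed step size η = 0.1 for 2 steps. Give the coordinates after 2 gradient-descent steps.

∇f = (2x, 10y - 3z, -3y + 6z)
(x₁, y₁, z₁) = (2.5, -3, 2) − 0.1·(5, -36, 21) = (2, 0.6, -0.1)
(x₂, y₂, z₂) = (2, 0.6, -0.1) − 0.1·(4, 6.3, -2.4) = (1.6, -0.03, 0.14)

(1.6, -0.03, 0.14)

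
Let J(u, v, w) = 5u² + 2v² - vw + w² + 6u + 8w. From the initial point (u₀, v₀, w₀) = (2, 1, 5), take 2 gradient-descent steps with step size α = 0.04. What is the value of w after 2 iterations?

3.696

∇J = (10u + 6, 4v - w, -v + 2w + 8)
Step 1: at (2, 1, 5), ∇J = (26, -1, 17) → (2, 1, 5) − 0.04·(26, -1, 17) = (0.96, 1.04, 4.32)
Step 2: at (0.96, 1.04, 4.32), ∇J = (15.6, -0.16, 15.6) → (0.96, 1.04, 4.32) − 0.04·(15.6, -0.16, 15.6) = (0.336, 1.0464, 3.696)
w = 3.696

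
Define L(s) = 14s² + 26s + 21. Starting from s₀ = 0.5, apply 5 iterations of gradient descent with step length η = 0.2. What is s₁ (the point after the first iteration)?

L′(s) = 28s + 26
s₁ = 0.5 − 0.2·40 = -7.5

-7.5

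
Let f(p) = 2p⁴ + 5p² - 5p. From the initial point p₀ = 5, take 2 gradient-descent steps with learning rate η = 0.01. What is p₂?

f′(p) = 8p³ + 10p - 5
Step 1: f′(5) = 1045; p₁ = 5 − 0.01·1045 = -5.45
Step 2: f′(-5.45) = -1354.529; p₂ = -5.45 − 0.01·(-1354.529) = 8.09529

8.09529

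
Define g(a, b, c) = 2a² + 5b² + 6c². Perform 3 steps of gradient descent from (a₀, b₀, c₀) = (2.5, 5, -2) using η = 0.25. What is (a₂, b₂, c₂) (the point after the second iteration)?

∇g = (4a, 10b, 12c)
(a₁, b₁, c₁) = (2.5, 5, -2) − 0.25·(10, 50, -24) = (0, -7.5, 4)
(a₂, b₂, c₂) = (0, -7.5, 4) − 0.25·(0, -75, 48) = (0, 11.25, -8)

(0, 11.25, -8)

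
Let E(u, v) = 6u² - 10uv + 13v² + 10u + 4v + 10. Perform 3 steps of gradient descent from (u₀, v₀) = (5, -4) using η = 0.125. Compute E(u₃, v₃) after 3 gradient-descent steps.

∇E = (12u - 10v + 10, -10u + 26v + 4)
Step 1: at (5, -4), ∇E = (110, -150) → (5, -4) − 0.125·(110, -150) = (-8.75, 14.75)
Step 2: at (-8.75, 14.75), ∇E = (-242.5, 475) → (-8.75, 14.75) − 0.125·(-242.5, 475) = (21.5625, -44.625)
Step 3: at (21.5625, -44.625), ∇E = (715, -1371.875) → (21.5625, -44.625) − 0.125·(715, -1371.875) = (-67.8125, 126.859375)
E(-67.8125, 126.859375) = 322669.950439453125

322669.950439453125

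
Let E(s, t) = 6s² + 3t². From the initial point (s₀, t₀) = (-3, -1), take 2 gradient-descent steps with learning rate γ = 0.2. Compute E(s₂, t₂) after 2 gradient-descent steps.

∇E = (12s, 6t)
(s₁, t₁) = (-3, -1) − 0.2·(-36, -6) = (4.2, 0.2)
(s₂, t₂) = (4.2, 0.2) − 0.2·(50.4, 1.2) = (-5.88, -0.04)
E(-5.88, -0.04) = 207.4512

207.4512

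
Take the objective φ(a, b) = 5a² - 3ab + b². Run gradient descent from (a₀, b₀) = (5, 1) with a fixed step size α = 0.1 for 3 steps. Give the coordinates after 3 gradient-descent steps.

(0.579, 1.751)

∇φ = (10a - 3b, -3a + 2b)
Step 1: at (5, 1), ∇φ = (47, -13) → (5, 1) − 0.1·(47, -13) = (0.3, 2.3)
Step 2: at (0.3, 2.3), ∇φ = (-3.9, 3.7) → (0.3, 2.3) − 0.1·(-3.9, 3.7) = (0.69, 1.93)
Step 3: at (0.69, 1.93), ∇φ = (1.11, 1.79) → (0.69, 1.93) − 0.1·(1.11, 1.79) = (0.579, 1.751)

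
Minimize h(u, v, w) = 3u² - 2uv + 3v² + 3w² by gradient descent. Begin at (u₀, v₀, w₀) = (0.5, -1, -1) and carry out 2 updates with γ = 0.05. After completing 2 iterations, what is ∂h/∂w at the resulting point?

-2.94

∇h = (6u - 2v, -2u + 6v, 6w)
Step 1: at (0.5, -1, -1), ∇h = (5, -7, -6) → (0.5, -1, -1) − 0.05·(5, -7, -6) = (0.25, -0.65, -0.7)
Step 2: at (0.25, -0.65, -0.7), ∇h = (2.8, -4.4, -4.2) → (0.25, -0.65, -0.7) − 0.05·(2.8, -4.4, -4.2) = (0.11, -0.43, -0.49)
∂h/∂w at (0.11, -0.43, -0.49) = -2.94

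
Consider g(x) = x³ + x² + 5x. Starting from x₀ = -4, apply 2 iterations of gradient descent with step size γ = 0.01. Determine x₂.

-5.005075

g′(x) = 3x² + 2x + 5
x₁ = -4 − 0.01·45 = -4.45
x₂ = -4.45 − 0.01·55.5075 = -5.005075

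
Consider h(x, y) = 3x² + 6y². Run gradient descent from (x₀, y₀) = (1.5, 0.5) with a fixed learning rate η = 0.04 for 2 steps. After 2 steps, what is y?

0.1352

∇h = (6x, 12y)
(x₁, y₁) = (1.5, 0.5) − 0.04·(9, 6) = (1.14, 0.26)
(x₂, y₂) = (1.14, 0.26) − 0.04·(6.84, 3.12) = (0.8664, 0.1352)
y = 0.1352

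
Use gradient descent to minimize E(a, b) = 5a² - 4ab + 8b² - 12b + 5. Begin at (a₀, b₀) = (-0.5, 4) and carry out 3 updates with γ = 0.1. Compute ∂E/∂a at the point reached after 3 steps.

13.248

∇E = (10a - 4b, -4a + 16b - 12)
(a₁, b₁) = (-0.5, 4) − 0.1·(-21, 54) = (1.6, -1.4)
(a₂, b₂) = (1.6, -1.4) − 0.1·(21.6, -40.8) = (-0.56, 2.68)
(a₃, b₃) = (-0.56, 2.68) − 0.1·(-16.32, 33.12) = (1.072, -0.632)
∂E/∂a at (1.072, -0.632) = 13.248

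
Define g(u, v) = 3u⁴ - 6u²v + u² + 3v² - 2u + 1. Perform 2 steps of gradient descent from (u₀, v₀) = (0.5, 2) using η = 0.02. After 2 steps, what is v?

1.639148

∇g = (12u³ - 12uv + 2u - 2, -6u² + 6v)
Step 1: at (0.5, 2), ∇g = (-11.5, 10.5) → (0.5, 2) − 0.02·(-11.5, 10.5) = (0.73, 1.79)
Step 2: at (0.73, 1.79), ∇g = (-11.552196, 7.5426) → (0.73, 1.79) − 0.02·(-11.552196, 7.5426) = (0.96104392, 1.639148)
v = 1.639148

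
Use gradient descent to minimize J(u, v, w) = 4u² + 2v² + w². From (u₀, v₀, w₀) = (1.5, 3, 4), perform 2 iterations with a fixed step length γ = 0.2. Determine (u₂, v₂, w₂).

(0.54, 0.12, 1.44)

∇J = (8u, 4v, 2w)
Step 1: at (1.5, 3, 4), ∇J = (12, 12, 8) → (1.5, 3, 4) − 0.2·(12, 12, 8) = (-0.9, 0.6, 2.4)
Step 2: at (-0.9, 0.6, 2.4), ∇J = (-7.2, 2.4, 4.8) → (-0.9, 0.6, 2.4) − 0.2·(-7.2, 2.4, 4.8) = (0.54, 0.12, 1.44)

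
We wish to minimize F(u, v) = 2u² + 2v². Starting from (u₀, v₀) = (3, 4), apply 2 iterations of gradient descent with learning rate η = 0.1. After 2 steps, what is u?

∇F = (4u, 4v)
Step 1: at (3, 4), ∇F = (12, 16) → (3, 4) − 0.1·(12, 16) = (1.8, 2.4)
Step 2: at (1.8, 2.4), ∇F = (7.2, 9.6) → (1.8, 2.4) − 0.1·(7.2, 9.6) = (1.08, 1.44)
u = 1.08

1.08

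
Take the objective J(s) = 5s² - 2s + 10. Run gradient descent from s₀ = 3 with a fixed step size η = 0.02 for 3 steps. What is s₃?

1.6336

J′(s) = 10s - 2
s₁ = 3 − 0.02·28 = 2.44
s₂ = 2.44 − 0.02·22.4 = 1.992
s₃ = 1.992 − 0.02·17.92 = 1.6336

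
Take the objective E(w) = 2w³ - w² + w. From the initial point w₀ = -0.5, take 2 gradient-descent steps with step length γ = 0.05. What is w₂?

E′(w) = 6w² - 2w + 1
w₁ = -0.5 − 0.05·3.5 = -0.675
w₂ = -0.675 − 0.05·5.08375 = -0.9291875

-0.9291875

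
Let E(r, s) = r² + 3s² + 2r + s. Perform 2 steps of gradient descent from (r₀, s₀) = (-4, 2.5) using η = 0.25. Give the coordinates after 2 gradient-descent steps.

∇E = (2r + 2, 6s + 1)
(r₁, s₁) = (-4, 2.5) − 0.25·(-6, 16) = (-2.5, -1.5)
(r₂, s₂) = (-2.5, -1.5) − 0.25·(-3, -8) = (-1.75, 0.5)

(-1.75, 0.5)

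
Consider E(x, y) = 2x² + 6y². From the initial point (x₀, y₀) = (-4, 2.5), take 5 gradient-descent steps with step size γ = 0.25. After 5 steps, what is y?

-80

∇E = (4x, 12y)
Step 1: at (-4, 2.5), ∇E = (-16, 30) → (-4, 2.5) − 0.25·(-16, 30) = (0, -5)
Step 2: at (0, -5), ∇E = (0, -60) → (0, -5) − 0.25·(0, -60) = (0, 10)
Step 3: at (0, 10), ∇E = (0, 120) → (0, 10) − 0.25·(0, 120) = (0, -20)
Step 4: at (0, -20), ∇E = (0, -240) → (0, -20) − 0.25·(0, -240) = (0, 40)
Step 5: at (0, 40), ∇E = (0, 480) → (0, 40) − 0.25·(0, 480) = (0, -80)
y = -80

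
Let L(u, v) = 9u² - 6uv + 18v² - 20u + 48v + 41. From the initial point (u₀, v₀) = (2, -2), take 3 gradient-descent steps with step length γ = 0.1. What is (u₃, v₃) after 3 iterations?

(-6.544, 21.904)

∇L = (18u - 6v - 20, -6u + 36v + 48)
(u₁, v₁) = (2, -2) − 0.1·(28, -36) = (-0.8, 1.6)
(u₂, v₂) = (-0.8, 1.6) − 0.1·(-44, 110.4) = (3.6, -9.44)
(u₃, v₃) = (3.6, -9.44) − 0.1·(101.44, -313.44) = (-6.544, 21.904)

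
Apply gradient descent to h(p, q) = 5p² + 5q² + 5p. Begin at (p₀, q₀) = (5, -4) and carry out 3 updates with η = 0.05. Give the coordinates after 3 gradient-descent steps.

(0.1875, -0.5)

∇h = (10p + 5, 10q)
(p₁, q₁) = (5, -4) − 0.05·(55, -40) = (2.25, -2)
(p₂, q₂) = (2.25, -2) − 0.05·(27.5, -20) = (0.875, -1)
(p₃, q₃) = (0.875, -1) − 0.05·(13.75, -10) = (0.1875, -0.5)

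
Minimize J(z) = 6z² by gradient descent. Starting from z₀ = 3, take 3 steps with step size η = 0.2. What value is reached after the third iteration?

-8.232

J′(z) = 12z
Step 1: J′(3) = 36; z₁ = 3 − 0.2·36 = -4.2
Step 2: J′(-4.2) = -50.4; z₂ = -4.2 − 0.2·(-50.4) = 5.88
Step 3: J′(5.88) = 70.56; z₃ = 5.88 − 0.2·70.56 = -8.232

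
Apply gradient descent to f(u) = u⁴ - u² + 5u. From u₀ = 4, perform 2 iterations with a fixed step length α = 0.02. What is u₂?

f′(u) = 4u³ - 2u + 5
Step 1: f′(4) = 253; u₁ = 4 − 0.02·253 = -1.06
Step 2: f′(-1.06) = 2.355936; u₂ = -1.06 − 0.02·2.355936 = -1.10711872

-1.10711872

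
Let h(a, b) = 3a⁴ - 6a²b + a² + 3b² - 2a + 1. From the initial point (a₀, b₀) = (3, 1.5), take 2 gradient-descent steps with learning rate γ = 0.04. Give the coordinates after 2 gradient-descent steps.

(222.24016128, 17.714784)

∇h = (12a³ - 12ab + 2a - 2, -6a² + 6b)
Step 1: at (3, 1.5), ∇h = (274, -45) → (3, 1.5) − 0.04·(274, -45) = (-7.96, 3.3)
Step 2: at (-7.96, 3.3), ∇h = (-5755.004032, -360.3696) → (-7.96, 3.3) − 0.04·(-5755.004032, -360.3696) = (222.24016128, 17.714784)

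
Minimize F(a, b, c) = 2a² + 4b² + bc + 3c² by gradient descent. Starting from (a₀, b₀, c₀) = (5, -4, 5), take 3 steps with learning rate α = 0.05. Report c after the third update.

1.9945

∇F = (4a, 8b + c, b + 6c)
(a₁, b₁, c₁) = (5, -4, 5) − 0.05·(20, -27, 26) = (4, -2.65, 3.7)
(a₂, b₂, c₂) = (4, -2.65, 3.7) − 0.05·(16, -17.5, 19.55) = (3.2, -1.775, 2.7225)
(a₃, b₃, c₃) = (3.2, -1.775, 2.7225) − 0.05·(12.8, -11.4775, 14.56) = (2.56, -1.201125, 1.9945)
c = 1.9945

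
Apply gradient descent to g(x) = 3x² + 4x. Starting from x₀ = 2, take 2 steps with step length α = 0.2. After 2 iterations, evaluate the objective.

-1.2992

g′(x) = 6x + 4
x₁ = 2 − 0.2·16 = -1.2
x₂ = -1.2 − 0.2·(-3.2) = -0.56
g(-0.56) = -1.2992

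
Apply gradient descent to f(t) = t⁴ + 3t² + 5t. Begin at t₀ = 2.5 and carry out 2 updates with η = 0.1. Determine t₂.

73.24375

f′(t) = 4t³ + 6t + 5
Step 1: f′(2.5) = 82.5; t₁ = 2.5 − 0.1·82.5 = -5.75
Step 2: f′(-5.75) = -789.9375; t₂ = -5.75 − 0.1·(-789.9375) = 73.24375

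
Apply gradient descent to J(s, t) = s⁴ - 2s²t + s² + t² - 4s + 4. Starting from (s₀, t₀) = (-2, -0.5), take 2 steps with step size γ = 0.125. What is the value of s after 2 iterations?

-17.21875

∇J = (4s³ - 4st + 2s - 4, -2s² + 2t)
(s₁, t₁) = (-2, -0.5) − 0.125·(-44, -9) = (3.5, 0.625)
(s₂, t₂) = (3.5, 0.625) − 0.125·(165.75, -23.25) = (-17.21875, 3.53125)
s = -17.21875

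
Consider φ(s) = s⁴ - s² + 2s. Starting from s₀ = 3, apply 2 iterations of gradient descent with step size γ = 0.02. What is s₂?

φ′(s) = 4s³ - 2s + 2
Step 1: φ′(3) = 104; s₁ = 3 − 0.02·104 = 0.92
Step 2: φ′(0.92) = 3.274752; s₂ = 0.92 − 0.02·3.274752 = 0.85450496

0.85450496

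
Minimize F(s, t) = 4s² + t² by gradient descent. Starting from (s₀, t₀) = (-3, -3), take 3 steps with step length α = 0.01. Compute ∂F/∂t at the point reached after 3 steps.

∇F = (8s, 2t)
(s₁, t₁) = (-3, -3) − 0.01·(-24, -6) = (-2.76, -2.94)
(s₂, t₂) = (-2.76, -2.94) − 0.01·(-22.08, -5.88) = (-2.5392, -2.8812)
(s₃, t₃) = (-2.5392, -2.8812) − 0.01·(-20.3136, -5.7624) = (-2.336064, -2.823576)
∂F/∂t at (-2.336064, -2.823576) = -5.647152

-5.647152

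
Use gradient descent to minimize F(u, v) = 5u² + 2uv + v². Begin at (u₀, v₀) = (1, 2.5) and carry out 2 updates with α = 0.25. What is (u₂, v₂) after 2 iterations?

(3.75, 1.75)

∇F = (10u + 2v, 2u + 2v)
Step 1: at (1, 2.5), ∇F = (15, 7) → (1, 2.5) − 0.25·(15, 7) = (-2.75, 0.75)
Step 2: at (-2.75, 0.75), ∇F = (-26, -4) → (-2.75, 0.75) − 0.25·(-26, -4) = (3.75, 1.75)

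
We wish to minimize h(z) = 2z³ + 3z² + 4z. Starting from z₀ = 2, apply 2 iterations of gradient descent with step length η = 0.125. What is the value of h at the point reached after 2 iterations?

h′(z) = 6z² + 6z + 4
z₁ = 2 − 0.125·40 = -3
z₂ = -3 − 0.125·40 = -8
h(-8) = -864

-864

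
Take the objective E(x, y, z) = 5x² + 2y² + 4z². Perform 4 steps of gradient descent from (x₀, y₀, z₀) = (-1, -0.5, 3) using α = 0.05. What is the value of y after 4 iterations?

∇E = (10x, 4y, 8z)
(x₁, y₁, z₁) = (-1, -0.5, 3) − 0.05·(-10, -2, 24) = (-0.5, -0.4, 1.8)
(x₂, y₂, z₂) = (-0.5, -0.4, 1.8) − 0.05·(-5, -1.6, 14.4) = (-0.25, -0.32, 1.08)
(x₃, y₃, z₃) = (-0.25, -0.32, 1.08) − 0.05·(-2.5, -1.28, 8.64) = (-0.125, -0.256, 0.648)
(x₄, y₄, z₄) = (-0.125, -0.256, 0.648) − 0.05·(-1.25, -1.024, 5.184) = (-0.0625, -0.2048, 0.3888)
y = -0.2048

-0.2048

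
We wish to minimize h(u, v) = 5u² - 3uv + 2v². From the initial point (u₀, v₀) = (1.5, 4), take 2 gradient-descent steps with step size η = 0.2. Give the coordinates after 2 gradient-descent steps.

(0.12, 0.88)

∇h = (10u - 3v, -3u + 4v)
(u₁, v₁) = (1.5, 4) − 0.2·(3, 11.5) = (0.9, 1.7)
(u₂, v₂) = (0.9, 1.7) − 0.2·(3.9, 4.1) = (0.12, 0.88)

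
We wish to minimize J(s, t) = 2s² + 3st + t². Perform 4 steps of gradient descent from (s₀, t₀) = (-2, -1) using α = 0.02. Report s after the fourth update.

-1.27020512

∇J = (4s + 3t, 3s + 2t)
Step 1: at (-2, -1), ∇J = (-11, -8) → (-2, -1) − 0.02·(-11, -8) = (-1.78, -0.84)
Step 2: at (-1.78, -0.84), ∇J = (-9.64, -7.02) → (-1.78, -0.84) − 0.02·(-9.64, -7.02) = (-1.5872, -0.6996)
Step 3: at (-1.5872, -0.6996), ∇J = (-8.4476, -6.1608) → (-1.5872, -0.6996) − 0.02·(-8.4476, -6.1608) = (-1.418248, -0.576384)
Step 4: at (-1.418248, -0.576384), ∇J = (-7.402144, -5.407512) → (-1.418248, -0.576384) − 0.02·(-7.402144, -5.407512) = (-1.27020512, -0.46823376)
s = -1.27020512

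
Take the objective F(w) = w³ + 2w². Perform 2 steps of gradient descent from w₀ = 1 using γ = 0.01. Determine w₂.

0.866853

F′(w) = 3w² + 4w
Step 1: F′(1) = 7; w₁ = 1 − 0.01·7 = 0.93
Step 2: F′(0.93) = 6.3147; w₂ = 0.93 − 0.01·6.3147 = 0.866853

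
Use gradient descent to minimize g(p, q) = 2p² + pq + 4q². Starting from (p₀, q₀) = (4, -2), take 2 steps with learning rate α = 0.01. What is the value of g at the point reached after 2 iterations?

33.6629516

∇g = (4p + q, p + 8q)
Step 1: at (4, -2), ∇g = (14, -12) → (4, -2) − 0.01·(14, -12) = (3.86, -1.88)
Step 2: at (3.86, -1.88), ∇g = (13.56, -11.18) → (3.86, -1.88) − 0.01·(13.56, -11.18) = (3.7244, -1.7682)
g(3.7244, -1.7682) = 33.6629516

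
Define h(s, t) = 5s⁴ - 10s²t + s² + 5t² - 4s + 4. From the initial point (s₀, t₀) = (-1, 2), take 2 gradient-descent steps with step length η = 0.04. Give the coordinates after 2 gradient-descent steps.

(-0.2348672, 1.93344)

∇h = (20s³ - 20st + 2s - 4, -10s² + 10t)
Step 1: at (-1, 2), ∇h = (14, 10) → (-1, 2) − 0.04·(14, 10) = (-1.56, 1.6)
Step 2: at (-1.56, 1.6), ∇h = (-33.12832, -8.336) → (-1.56, 1.6) − 0.04·(-33.12832, -8.336) = (-0.2348672, 1.93344)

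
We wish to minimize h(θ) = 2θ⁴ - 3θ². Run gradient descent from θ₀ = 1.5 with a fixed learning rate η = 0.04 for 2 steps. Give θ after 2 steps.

h′(θ) = 8θ³ - 6θ
θ₁ = 1.5 − 0.04·18 = 0.78
θ₂ = 0.78 − 0.04·(-0.883584) = 0.81534336

0.81534336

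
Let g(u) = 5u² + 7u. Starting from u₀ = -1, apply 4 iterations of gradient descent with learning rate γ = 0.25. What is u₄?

g′(u) = 10u + 7
Step 1: g′(-1) = -3; u₁ = -1 − 0.25·(-3) = -0.25
Step 2: g′(-0.25) = 4.5; u₂ = -0.25 − 0.25·4.5 = -1.375
Step 3: g′(-1.375) = -6.75; u₃ = -1.375 − 0.25·(-6.75) = 0.3125
Step 4: g′(0.3125) = 10.125; u₄ = 0.3125 − 0.25·10.125 = -2.21875

-2.21875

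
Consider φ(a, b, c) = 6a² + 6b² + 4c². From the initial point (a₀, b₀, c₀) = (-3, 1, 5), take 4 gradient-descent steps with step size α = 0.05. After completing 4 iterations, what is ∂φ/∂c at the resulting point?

∇φ = (12a, 12b, 8c)
Step 1: at (-3, 1, 5), ∇φ = (-36, 12, 40) → (-3, 1, 5) − 0.05·(-36, 12, 40) = (-1.2, 0.4, 3)
Step 2: at (-1.2, 0.4, 3), ∇φ = (-14.4, 4.8, 24) → (-1.2, 0.4, 3) − 0.05·(-14.4, 4.8, 24) = (-0.48, 0.16, 1.8)
Step 3: at (-0.48, 0.16, 1.8), ∇φ = (-5.76, 1.92, 14.4) → (-0.48, 0.16, 1.8) − 0.05·(-5.76, 1.92, 14.4) = (-0.192, 0.064, 1.08)
Step 4: at (-0.192, 0.064, 1.08), ∇φ = (-2.304, 0.768, 8.64) → (-0.192, 0.064, 1.08) − 0.05·(-2.304, 0.768, 8.64) = (-0.0768, 0.0256, 0.648)
∂φ/∂c at (-0.0768, 0.0256, 0.648) = 5.184

5.184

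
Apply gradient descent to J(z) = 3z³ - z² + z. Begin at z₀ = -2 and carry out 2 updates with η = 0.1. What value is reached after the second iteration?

-40.909

J′(z) = 9z² - 2z + 1
z₁ = -2 − 0.1·41 = -6.1
z₂ = -6.1 − 0.1·348.09 = -40.909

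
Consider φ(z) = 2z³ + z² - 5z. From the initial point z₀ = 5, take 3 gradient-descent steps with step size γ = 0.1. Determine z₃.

φ′(z) = 6z² + 2z - 5
Step 1: φ′(5) = 155; z₁ = 5 − 0.1·155 = -10.5
Step 2: φ′(-10.5) = 635.5; z₂ = -10.5 − 0.1·635.5 = -74.05
Step 3: φ′(-74.05) = 32747.315; z₃ = -74.05 − 0.1·32747.315 = -3348.7815

-3348.7815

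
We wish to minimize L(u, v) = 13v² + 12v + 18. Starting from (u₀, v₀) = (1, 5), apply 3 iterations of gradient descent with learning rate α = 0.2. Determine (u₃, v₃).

∇L = (0, 26v + 12)
Step 1: at (1, 5), ∇L = (0, 142) → (1, 5) − 0.2·(0, 142) = (1, -23.4)
Step 2: at (1, -23.4), ∇L = (0, -596.4) → (1, -23.4) − 0.2·(0, -596.4) = (1, 95.88)
Step 3: at (1, 95.88), ∇L = (0, 2504.88) → (1, 95.88) − 0.2·(0, 2504.88) = (1, -405.096)

(1, -405.096)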